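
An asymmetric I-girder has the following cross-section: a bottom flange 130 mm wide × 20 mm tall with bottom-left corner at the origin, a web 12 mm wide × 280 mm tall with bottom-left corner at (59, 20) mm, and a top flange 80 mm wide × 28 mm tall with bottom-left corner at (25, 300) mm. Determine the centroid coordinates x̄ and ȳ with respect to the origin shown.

Part | A | x̄ᵢ | ȳᵢ | A·x̄ᵢ | A·ȳᵢ
bottom flange | 2600.00 | 65.00 | 10.00 | 169000.00 | 26000.00
web | 3360.00 | 65.00 | 160.00 | 218400.00 | 537600.00
top flange | 2240.00 | 65.00 | 314.00 | 145600.00 | 703360.00
Σ | 8200.00 |  |  | 533000.00 | 1266960.00
x̄ = 533000.00 / 8200.00 = 65.00 mm
ȳ = 1266960.00 / 8200.00 = 154.51 mm

x̄ = 65.00 mm, ȳ = 154.51 mm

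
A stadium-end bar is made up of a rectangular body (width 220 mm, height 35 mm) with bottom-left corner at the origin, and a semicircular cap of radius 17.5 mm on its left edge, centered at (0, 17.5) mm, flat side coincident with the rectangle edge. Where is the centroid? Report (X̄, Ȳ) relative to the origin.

Part | A | x̄ᵢ | ȳᵢ | A·x̄ᵢ | A·ȳᵢ
rectangular body | 7700.00 | 110.00 | 17.50 | 847000.00 | 134750.00
semicircular end | 481.06 | -7.43 | 17.50 | -3572.92 | 8418.49
Σ | 8181.06 |  |  | 843427.08 | 143168.49
X̄ = 843427.08 / 8181.06 = 103.10 mm
Ȳ = 143168.49 / 8181.06 = 17.50 mm

X̄ = 103.10 mm, Ȳ = 17.50 mm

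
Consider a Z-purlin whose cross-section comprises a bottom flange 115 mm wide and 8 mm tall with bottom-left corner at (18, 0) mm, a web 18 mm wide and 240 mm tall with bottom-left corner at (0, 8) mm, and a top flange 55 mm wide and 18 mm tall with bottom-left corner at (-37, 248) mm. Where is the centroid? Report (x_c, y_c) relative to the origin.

bottom flange: A = 115 × 8 = 920.00, centroid at (75.50, 4.00).
web: A = 18 × 240 = 4320.00, centroid at (9.00, 128.00).
top flange: A = 55 × 18 = 990.00, centroid at (-9.50, 257.00).
ΣA = 6230.00 mm², ΣAx_c = 98935.00 mm³, ΣAy_c = 811070.00 mm³.
x_c = 98935.00/6230.00 = 15.88 mm; y_c = 811070.00/6230.00 = 130.19 mm.

x_c = 15.88 mm, y_c = 130.19 mm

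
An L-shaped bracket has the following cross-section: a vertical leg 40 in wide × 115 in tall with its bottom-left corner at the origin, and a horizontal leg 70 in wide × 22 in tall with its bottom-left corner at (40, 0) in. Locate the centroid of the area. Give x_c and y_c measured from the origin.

vertical leg: A = 40 × 115 = 4600.00, centroid at (20.00, 57.50).
horizontal leg: A = 70 × 22 = 1540.00, centroid at (75.00, 11.00).
ΣA = 6140.00 in²
ΣAx_c = (4600.00)(20.00) + (1540.00)(75.00) = 207500.00 in³
ΣAy_c = (4600.00)(57.50) + (1540.00)(11.00) = 281440.00 in³
x_c = 207500.00 / 6140.00 = 33.79 in
y_c = 281440.00 / 6140.00 = 45.84 in

x_c = 33.79 in, y_c = 45.84 in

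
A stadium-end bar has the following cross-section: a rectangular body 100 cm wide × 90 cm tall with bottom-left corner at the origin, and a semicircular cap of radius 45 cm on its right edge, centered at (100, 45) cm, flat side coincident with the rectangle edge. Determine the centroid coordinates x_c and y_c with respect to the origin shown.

rectangular body: A = 100 × 90 = 9000.00, centroid at (50.00, 45.00).
semicircular end: A = ½π·45² = 3180.86, centroid at (119.10, 45.00).
ΣA = 12180.86 cm²
ΣAx_c = (9000.00)(50.00) + (3180.86)(119.10) = 828836.26 cm³
ΣAy_c = (9000.00)(45.00) + (3180.86)(45.00) = 548138.82 cm³
x_c = 828836.26 / 12180.86 = 68.04 cm
y_c = 548138.82 / 12180.86 = 45.00 cm

x_c = 68.04 cm, y_c = 45.00 cm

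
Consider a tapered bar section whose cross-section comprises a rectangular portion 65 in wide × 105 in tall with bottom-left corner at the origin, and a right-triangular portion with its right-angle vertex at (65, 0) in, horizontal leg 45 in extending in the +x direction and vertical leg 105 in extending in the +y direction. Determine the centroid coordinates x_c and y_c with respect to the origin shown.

Part | A | x̄ᵢ | ȳᵢ | A·x̄ᵢ | A·ȳᵢ
rectangular portion | 6825.00 | 32.50 | 52.50 | 221812.50 | 358312.50
triangular portion | 2362.50 | 80.00 | 35.00 | 189000.00 | 82687.50
Σ | 9187.50 |  |  | 410812.50 | 441000.00
x_c = 410812.50 / 9187.50 = 44.71 in
y_c = 441000.00 / 9187.50 = 48.00 in

x_c = 44.71 in, y_c = 48.00 in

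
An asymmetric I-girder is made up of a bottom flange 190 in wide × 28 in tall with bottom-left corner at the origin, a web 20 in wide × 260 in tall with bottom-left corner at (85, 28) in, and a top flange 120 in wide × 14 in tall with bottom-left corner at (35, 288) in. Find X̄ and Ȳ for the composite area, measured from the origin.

Part | A | x̄ᵢ | ȳᵢ | A·x̄ᵢ | A·ȳᵢ
bottom flange | 5320.00 | 95.00 | 14.00 | 505400.00 | 74480.00
web | 5200.00 | 95.00 | 158.00 | 494000.00 | 821600.00
top flange | 1680.00 | 95.00 | 295.00 | 159600.00 | 495600.00
Σ | 12200.00 |  |  | 1159000.00 | 1391680.00
X̄ = 1159000.00 / 12200.00 = 95.00 in
Ȳ = 1391680.00 / 12200.00 = 114.07 in

X̄ = 95.00 in, Ȳ = 114.07 in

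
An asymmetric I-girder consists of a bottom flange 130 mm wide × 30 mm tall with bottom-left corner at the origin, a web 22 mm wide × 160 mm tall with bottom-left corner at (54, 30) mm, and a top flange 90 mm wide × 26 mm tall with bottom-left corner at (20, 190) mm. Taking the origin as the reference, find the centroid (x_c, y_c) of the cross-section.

x_c = 65.00 mm, y_c = 94.34 mm

Part | A | x̄ᵢ | ȳᵢ | A·x̄ᵢ | A·ȳᵢ
bottom flange | 3900.00 | 65.00 | 15.00 | 253500.00 | 58500.00
web | 3520.00 | 65.00 | 110.00 | 228800.00 | 387200.00
top flange | 2340.00 | 65.00 | 203.00 | 152100.00 | 475020.00
Σ | 9760.00 |  |  | 634400.00 | 920720.00
x_c = 634400.00 / 9760.00 = 65.00 mm
y_c = 920720.00 / 9760.00 = 94.34 mm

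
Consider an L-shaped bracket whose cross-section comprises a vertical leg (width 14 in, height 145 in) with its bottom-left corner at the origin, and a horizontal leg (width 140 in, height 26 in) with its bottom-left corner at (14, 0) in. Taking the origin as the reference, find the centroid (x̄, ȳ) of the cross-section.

x̄ = 56.43 in, ȳ = 34.30 in

vertical leg: A = 14 × 145 = 2030.00, centroid at (7.00, 72.50).
horizontal leg: A = 140 × 26 = 3640.00, centroid at (84.00, 13.00).
ΣA = 5670.00 in², ΣAx̄ = 319970.00 in³, ΣAȳ = 194495.00 in³.
x̄ = 319970.00/5670.00 = 56.43 in; ȳ = 194495.00/5670.00 = 34.30 in.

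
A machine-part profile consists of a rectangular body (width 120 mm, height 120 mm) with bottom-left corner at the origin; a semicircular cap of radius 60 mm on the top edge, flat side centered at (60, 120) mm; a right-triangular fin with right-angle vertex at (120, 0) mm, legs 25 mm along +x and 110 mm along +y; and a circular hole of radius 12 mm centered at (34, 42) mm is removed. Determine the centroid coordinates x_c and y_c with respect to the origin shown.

Part | A | x̄ᵢ | ȳᵢ | A·x̄ᵢ | A·ȳᵢ
rectangular body | 14400.00 | 60.00 | 60.00 | 864000.00 | 864000.00
semicircular top | 5654.87 | 60.00 | 145.46 | 339292.01 | 822584.01
triangular fin | 1375.00 | 128.33 | 36.67 | 176458.33 | 50416.67
hole | -452.39 | 34.00 | 42.00 | -15381.24 | -19000.35
Σ | 20977.48 |  |  | 1364369.10 | 1718000.33
x_c = 1364369.10 / 20977.48 = 65.04 mm
y_c = 1718000.33 / 20977.48 = 81.90 mm

x_c = 65.04 mm, y_c = 81.90 mm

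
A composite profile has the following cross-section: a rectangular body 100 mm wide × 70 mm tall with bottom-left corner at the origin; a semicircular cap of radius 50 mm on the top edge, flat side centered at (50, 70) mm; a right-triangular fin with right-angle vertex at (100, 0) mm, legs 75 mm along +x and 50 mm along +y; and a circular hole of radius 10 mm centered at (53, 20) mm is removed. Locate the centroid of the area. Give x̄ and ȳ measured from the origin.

rectangular body: A = 100 × 70 = 7000.00, centroid at (50.00, 35.00).
semicircular top: A = ½π·50² = 3926.99, centroid at (50.00, 91.22).
triangular fin: A = ½·75·50 = 1875.00, centroid at (125.00, 16.67).
hole: A = −π·10² = -314.16, centroid at (53.00, 20.00).
ΣA = 12487.83 mm², ΣAx̄ = 764074.10 mm³, ΣAȳ = 628189.51 mm³.
x̄ = 764074.10/12487.83 = 61.19 mm; ȳ = 628189.51/12487.83 = 50.30 mm.

x̄ = 61.19 mm, ȳ = 50.30 mm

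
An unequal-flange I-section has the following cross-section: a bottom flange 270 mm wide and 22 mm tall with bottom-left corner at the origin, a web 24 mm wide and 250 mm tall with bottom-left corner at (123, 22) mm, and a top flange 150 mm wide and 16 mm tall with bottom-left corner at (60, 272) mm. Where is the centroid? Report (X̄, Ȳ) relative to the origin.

bottom flange: A = 270 × 22 = 5940.00, centroid at (135.00, 11.00).
web: A = 24 × 250 = 6000.00, centroid at (135.00, 147.00).
top flange: A = 150 × 16 = 2400.00, centroid at (135.00, 280.00).
ΣA = 14340.00 mm²
ΣAX̄ = (5940.00)(135.00) + (6000.00)(135.00) + (2400.00)(135.00) = 1935900.00 mm³
ΣAȲ = (5940.00)(11.00) + (6000.00)(147.00) + (2400.00)(280.00) = 1619340.00 mm³
X̄ = 1935900.00 / 14340.00 = 135.00 mm
Ȳ = 1619340.00 / 14340.00 = 112.92 mm

X̄ = 135.00 mm, Ȳ = 112.92 mm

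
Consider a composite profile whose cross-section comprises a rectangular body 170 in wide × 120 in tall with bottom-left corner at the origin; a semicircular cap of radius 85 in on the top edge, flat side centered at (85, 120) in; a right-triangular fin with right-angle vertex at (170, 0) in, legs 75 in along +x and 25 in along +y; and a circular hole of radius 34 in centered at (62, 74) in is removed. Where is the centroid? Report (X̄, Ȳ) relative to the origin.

rectangular body: A = 170 × 120 = 20400.00, centroid at (85.00, 60.00).
semicircular top: A = ½π·85² = 11349.00, centroid at (85.00, 156.08).
triangular fin: A = ½·75·25 = 937.50, centroid at (195.00, 8.33).
hole: A = −π·34² = -3631.68, centroid at (62.00, 74.00).
ΣA = 29054.82 in²
ΣAX̄ = (20400.00)(85.00) + (11349.00)(85.00) + (937.50)(195.00) + (-3631.68)(62.00) = 2656313.57 in³
ΣAȲ = (20400.00)(60.00) + (11349.00)(156.08) + (937.50)(8.33) + (-3631.68)(74.00) = 2734365.18 in³
X̄ = 2656313.57 / 29054.82 = 91.42 in
Ȳ = 2734365.18 / 29054.82 = 94.11 in

X̄ = 91.42 in, Ȳ = 94.11 in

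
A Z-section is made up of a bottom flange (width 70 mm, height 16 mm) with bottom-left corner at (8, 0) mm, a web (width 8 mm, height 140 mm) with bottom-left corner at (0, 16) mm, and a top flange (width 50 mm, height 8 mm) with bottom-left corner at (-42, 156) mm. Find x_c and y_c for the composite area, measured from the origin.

x_c = 17.36 mm, y_c = 64.12 mm

Part | A | x̄ᵢ | ȳᵢ | A·x̄ᵢ | A·ȳᵢ
bottom flange | 1120.00 | 43.00 | 8.00 | 48160.00 | 8960.00
web | 1120.00 | 4.00 | 86.00 | 4480.00 | 96320.00
top flange | 400.00 | -17.00 | 160.00 | -6800.00 | 64000.00
Σ | 2640.00 |  |  | 45840.00 | 169280.00
x_c = 45840.00 / 2640.00 = 17.36 mm
y_c = 169280.00 / 2640.00 = 64.12 mm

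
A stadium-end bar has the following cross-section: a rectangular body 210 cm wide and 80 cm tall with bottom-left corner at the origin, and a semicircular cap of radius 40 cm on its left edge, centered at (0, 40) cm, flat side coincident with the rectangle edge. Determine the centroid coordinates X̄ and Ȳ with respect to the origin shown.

rectangular body: A = 210 × 80 = 16800.00, centroid at (105.00, 40.00).
semicircular end: A = ½π·40² = 2513.27, centroid at (-16.98, 40.00).
ΣA = 19313.27 cm²
ΣAX̄ = (16800.00)(105.00) + (2513.27)(-16.98) = 1721333.33 cm³
ΣAȲ = (16800.00)(40.00) + (2513.27)(40.00) = 772530.96 cm³
X̄ = 1721333.33 / 19313.27 = 89.13 cm
Ȳ = 772530.96 / 19313.27 = 40.00 cm

X̄ = 89.13 cm, Ȳ = 40.00 cm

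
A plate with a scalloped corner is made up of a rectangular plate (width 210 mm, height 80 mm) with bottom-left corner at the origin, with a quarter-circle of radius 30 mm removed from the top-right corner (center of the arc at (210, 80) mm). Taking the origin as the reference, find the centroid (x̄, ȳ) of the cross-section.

plate: A = 210 × 80 = 16800.00, centroid at (105.00, 40.00).
removed quarter-circle: A = −¼π·30² = -706.86, centroid at (197.27, 67.27).
ΣA = 16093.14 mm²
ΣAx̄ = (16800.00)(105.00) + (-706.86)(197.27) = 1624559.75 mm³
ΣAȳ = (16800.00)(40.00) + (-706.86)(67.27) = 624451.33 mm³
x̄ = 1624559.75 / 16093.14 = 100.95 mm
ȳ = 624451.33 / 16093.14 = 38.80 mm

x̄ = 100.95 mm, ȳ = 38.80 mm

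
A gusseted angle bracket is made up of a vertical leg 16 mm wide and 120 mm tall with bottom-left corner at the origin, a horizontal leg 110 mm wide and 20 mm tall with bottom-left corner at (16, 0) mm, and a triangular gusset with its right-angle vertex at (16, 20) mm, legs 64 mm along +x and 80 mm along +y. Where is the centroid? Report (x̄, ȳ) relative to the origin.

vertical leg: A = 16 × 120 = 1920.00, centroid at (8.00, 60.00).
horizontal leg: A = 110 × 20 = 2200.00, centroid at (71.00, 10.00).
gusset: A = ½·64·80 = 2560.00, centroid at (37.33, 46.67).
ΣA = 6680.00 mm², ΣAx̄ = 267133.33 mm³, ΣAȳ = 256666.67 mm³.
x̄ = 267133.33/6680.00 = 39.99 mm; ȳ = 256666.67/6680.00 = 38.42 mm.

x̄ = 39.99 mm, ȳ = 38.42 mm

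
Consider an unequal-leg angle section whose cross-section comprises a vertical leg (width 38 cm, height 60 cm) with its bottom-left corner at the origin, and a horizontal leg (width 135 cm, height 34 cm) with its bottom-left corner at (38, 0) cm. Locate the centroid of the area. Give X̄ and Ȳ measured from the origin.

vertical leg: A = 38 × 60 = 2280.00, centroid at (19.00, 30.00).
horizontal leg: A = 135 × 34 = 4590.00, centroid at (105.50, 17.00).
ΣA = 6870.00 cm², ΣAX̄ = 527565.00 cm³, ΣAȲ = 146430.00 cm³.
X̄ = 527565.00/6870.00 = 76.79 cm; Ȳ = 146430.00/6870.00 = 21.31 cm.

X̄ = 76.79 cm, Ȳ = 21.31 cm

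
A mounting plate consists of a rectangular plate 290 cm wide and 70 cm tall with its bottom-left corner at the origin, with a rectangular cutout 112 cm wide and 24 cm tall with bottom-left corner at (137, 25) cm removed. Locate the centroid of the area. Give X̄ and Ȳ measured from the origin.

X̄ = 137.67 cm, Ȳ = 34.69 cm

plate: A = 290 × 70 = 20300.00, centroid at (145.00, 35.00).
hole: A = −(112 × 24) = -2688.00, centroid at (193.00, 37.00).
ΣA = 17612.00 cm², ΣAX̄ = 2424716.00 cm³, ΣAȲ = 611044.00 cm³.
X̄ = 2424716.00/17612.00 = 137.67 cm; Ȳ = 611044.00/17612.00 = 34.69 cm.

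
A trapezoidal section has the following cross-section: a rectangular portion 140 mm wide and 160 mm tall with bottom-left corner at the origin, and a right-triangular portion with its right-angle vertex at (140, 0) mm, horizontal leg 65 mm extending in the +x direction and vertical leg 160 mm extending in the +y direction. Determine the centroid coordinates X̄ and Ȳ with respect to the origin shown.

rectangular portion: A = 140 × 160 = 22400.00, centroid at (70.00, 80.00).
triangular portion: A = ½·65·160 = 5200.00, centroid at (161.67, 53.33).
ΣA = 27600.00 mm²
ΣAX̄ = (22400.00)(70.00) + (5200.00)(161.67) = 2408666.67 mm³
ΣAȲ = (22400.00)(80.00) + (5200.00)(53.33) = 2069333.33 mm³
X̄ = 2408666.67 / 27600.00 = 87.27 mm
Ȳ = 2069333.33 / 27600.00 = 74.98 mm

X̄ = 87.27 mm, Ȳ = 74.98 mm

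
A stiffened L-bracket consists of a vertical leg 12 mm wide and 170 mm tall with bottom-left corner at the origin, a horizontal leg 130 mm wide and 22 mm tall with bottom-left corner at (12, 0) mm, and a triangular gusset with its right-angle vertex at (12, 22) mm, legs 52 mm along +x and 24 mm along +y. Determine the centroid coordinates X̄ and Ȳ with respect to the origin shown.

Part | A | x̄ᵢ | ȳᵢ | A·x̄ᵢ | A·ȳᵢ
vertical leg | 2040.00 | 6.00 | 85.00 | 12240.00 | 173400.00
horizontal leg | 2860.00 | 77.00 | 11.00 | 220220.00 | 31460.00
gusset | 624.00 | 29.33 | 30.00 | 18304.00 | 18720.00
Σ | 5524.00 |  |  | 250764.00 | 223580.00
X̄ = 250764.00 / 5524.00 = 45.40 mm
Ȳ = 223580.00 / 5524.00 = 40.47 mm

X̄ = 45.40 mm, Ȳ = 40.47 mm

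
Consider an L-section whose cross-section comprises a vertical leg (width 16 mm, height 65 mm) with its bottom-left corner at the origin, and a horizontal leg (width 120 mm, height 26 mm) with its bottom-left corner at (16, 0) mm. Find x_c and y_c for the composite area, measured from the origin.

x_c = 59.00 mm, y_c = 17.88 mm

vertical leg: A = 16 × 65 = 1040.00, centroid at (8.00, 32.50).
horizontal leg: A = 120 × 26 = 3120.00, centroid at (76.00, 13.00).
ΣA = 4160.00 mm²
ΣAx_c = (1040.00)(8.00) + (3120.00)(76.00) = 245440.00 mm³
ΣAy_c = (1040.00)(32.50) + (3120.00)(13.00) = 74360.00 mm³
x_c = 245440.00 / 4160.00 = 59.00 mm
y_c = 74360.00 / 4160.00 = 17.88 mm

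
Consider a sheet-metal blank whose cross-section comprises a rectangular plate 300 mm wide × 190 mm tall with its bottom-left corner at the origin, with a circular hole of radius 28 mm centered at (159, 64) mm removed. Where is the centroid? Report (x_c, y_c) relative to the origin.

x_c = 149.59 mm, y_c = 96.40 mm

plate: A = 300 × 190 = 57000.00, centroid at (150.00, 95.00).
hole: A = −π·28² = -2463.01, centroid at (159.00, 64.00).
ΣA = 54536.99 mm²
ΣAx_c = (57000.00)(150.00) + (-2463.01)(159.00) = 8158381.63 mm³
ΣAy_c = (57000.00)(95.00) + (-2463.01)(64.00) = 5257367.45 mm³
x_c = 8158381.63 / 54536.99 = 149.59 mm
y_c = 5257367.45 / 54536.99 = 96.40 mm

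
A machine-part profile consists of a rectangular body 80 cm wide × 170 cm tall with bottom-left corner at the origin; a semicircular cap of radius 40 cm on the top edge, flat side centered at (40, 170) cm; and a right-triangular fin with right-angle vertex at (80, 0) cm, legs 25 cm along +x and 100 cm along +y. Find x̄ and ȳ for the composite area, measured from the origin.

Part | A | x̄ᵢ | ȳᵢ | A·x̄ᵢ | A·ȳᵢ
rectangular body | 13600.00 | 40.00 | 85.00 | 544000.00 | 1156000.00
semicircular top | 2513.27 | 40.00 | 186.98 | 100530.96 | 469923.27
triangular fin | 1250.00 | 88.33 | 33.33 | 110416.67 | 41666.67
Σ | 17363.27 |  |  | 754947.63 | 1667589.93
x̄ = 754947.63 / 17363.27 = 43.48 cm
ȳ = 1667589.93 / 17363.27 = 96.04 cm

x̄ = 43.48 cm, ȳ = 96.04 cm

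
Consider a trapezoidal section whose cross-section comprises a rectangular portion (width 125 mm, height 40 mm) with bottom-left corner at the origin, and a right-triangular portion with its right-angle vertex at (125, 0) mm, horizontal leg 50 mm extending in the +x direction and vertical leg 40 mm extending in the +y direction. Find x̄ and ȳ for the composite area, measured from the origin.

rectangular portion: A = 125 × 40 = 5000.00, centroid at (62.50, 20.00).
triangular portion: A = ½·50·40 = 1000.00, centroid at (141.67, 13.33).
ΣA = 6000.00 mm²
ΣAx̄ = (5000.00)(62.50) + (1000.00)(141.67) = 454166.67 mm³
ΣAȳ = (5000.00)(20.00) + (1000.00)(13.33) = 113333.33 mm³
x̄ = 454166.67 / 6000.00 = 75.69 mm
ȳ = 113333.33 / 6000.00 = 18.89 mm

x̄ = 75.69 mm, ȳ = 18.89 mm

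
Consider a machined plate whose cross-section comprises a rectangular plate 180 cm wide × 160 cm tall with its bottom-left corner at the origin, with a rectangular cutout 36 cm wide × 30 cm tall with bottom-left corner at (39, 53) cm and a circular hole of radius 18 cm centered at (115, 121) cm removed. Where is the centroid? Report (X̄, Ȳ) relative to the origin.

X̄ = 90.38 cm, Ȳ = 78.92 cm

Part | A | x̄ᵢ | ȳᵢ | A·x̄ᵢ | A·ȳᵢ
plate | 28800.00 | 90.00 | 80.00 | 2592000.00 | 2304000.00
hole 1 | -1080.00 | 57.00 | 68.00 | -61560.00 | -73440.00
hole 2 | -1017.88 | 115.00 | 121.00 | -117055.74 | -123163.00
Σ | 26702.12 |  |  | 2413384.26 | 2107397.00
X̄ = 2413384.26 / 26702.12 = 90.38 cm
Ȳ = 2107397.00 / 26702.12 = 78.92 cm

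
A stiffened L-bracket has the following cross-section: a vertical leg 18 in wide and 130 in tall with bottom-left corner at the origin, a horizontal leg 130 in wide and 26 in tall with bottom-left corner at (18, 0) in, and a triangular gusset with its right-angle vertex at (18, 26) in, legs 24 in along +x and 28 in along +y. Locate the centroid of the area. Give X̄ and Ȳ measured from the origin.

Part | A | x̄ᵢ | ȳᵢ | A·x̄ᵢ | A·ȳᵢ
vertical leg | 2340.00 | 9.00 | 65.00 | 21060.00 | 152100.00
horizontal leg | 3380.00 | 83.00 | 13.00 | 280540.00 | 43940.00
gusset | 336.00 | 26.00 | 35.33 | 8736.00 | 11872.00
Σ | 6056.00 |  |  | 310336.00 | 207912.00
X̄ = 310336.00 / 6056.00 = 51.24 in
Ȳ = 207912.00 / 6056.00 = 34.33 in

X̄ = 51.24 in, Ȳ = 34.33 in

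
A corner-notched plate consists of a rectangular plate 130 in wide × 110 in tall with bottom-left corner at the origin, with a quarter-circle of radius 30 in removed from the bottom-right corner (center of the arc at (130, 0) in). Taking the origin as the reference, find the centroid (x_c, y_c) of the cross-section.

x_c = 62.28 in, y_c = 57.20 in

plate: A = 130 × 110 = 14300.00, centroid at (65.00, 55.00).
removed quarter-circle: A = −¼π·30² = -706.86, centroid at (117.27, 12.73).
ΣA = 13593.14 in², ΣAx_c = 846608.41 in³, ΣAy_c = 777500.00 in³.
x_c = 846608.41/13593.14 = 62.28 in; y_c = 777500.00/13593.14 = 57.20 in.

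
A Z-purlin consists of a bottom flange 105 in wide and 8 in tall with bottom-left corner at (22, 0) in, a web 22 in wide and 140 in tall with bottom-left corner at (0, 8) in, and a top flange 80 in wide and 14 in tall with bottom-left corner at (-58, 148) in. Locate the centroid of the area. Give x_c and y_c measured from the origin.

bottom flange: A = 105 × 8 = 840.00, centroid at (74.50, 4.00).
web: A = 22 × 140 = 3080.00, centroid at (11.00, 78.00).
top flange: A = 80 × 14 = 1120.00, centroid at (-18.00, 155.00).
ΣA = 5040.00 in², ΣAx_c = 76300.00 in³, ΣAy_c = 417200.00 in³.
x_c = 76300.00/5040.00 = 15.14 in; y_c = 417200.00/5040.00 = 82.78 in.

x_c = 15.14 in, y_c = 82.78 in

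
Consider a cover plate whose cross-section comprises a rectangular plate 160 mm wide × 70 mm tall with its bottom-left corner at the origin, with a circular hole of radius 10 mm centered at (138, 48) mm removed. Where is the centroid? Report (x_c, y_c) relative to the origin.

plate: A = 160 × 70 = 11200.00, centroid at (80.00, 35.00).
hole: A = −π·10² = -314.16, centroid at (138.00, 48.00).
ΣA = 10885.84 mm²
ΣAx_c = (11200.00)(80.00) + (-314.16)(138.00) = 852646.02 mm³
ΣAy_c = (11200.00)(35.00) + (-314.16)(48.00) = 376920.36 mm³
x_c = 852646.02 / 10885.84 = 78.33 mm
y_c = 376920.36 / 10885.84 = 34.62 mm

x_c = 78.33 mm, y_c = 34.62 mm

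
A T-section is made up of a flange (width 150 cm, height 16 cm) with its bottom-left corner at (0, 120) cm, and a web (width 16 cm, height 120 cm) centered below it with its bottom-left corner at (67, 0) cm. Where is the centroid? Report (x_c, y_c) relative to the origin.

web: A = 16 × 120 = 1920.00, centroid at (75.00, 60.00).
flange: A = 150 × 16 = 2400.00, centroid at (75.00, 128.00).
ΣA = 4320.00 cm², ΣAx_c = 324000.00 cm³, ΣAy_c = 422400.00 cm³.
x_c = 324000.00/4320.00 = 75.00 cm; y_c = 422400.00/4320.00 = 97.78 cm.

x_c = 75.00 cm, y_c = 97.78 cm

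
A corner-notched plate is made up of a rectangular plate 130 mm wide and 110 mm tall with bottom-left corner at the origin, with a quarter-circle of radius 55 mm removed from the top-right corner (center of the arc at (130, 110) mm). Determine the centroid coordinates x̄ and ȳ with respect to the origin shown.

plate: A = 130 × 110 = 14300.00, centroid at (65.00, 55.00).
removed quarter-circle: A = −¼π·55² = -2375.83, centroid at (106.66, 86.66).
ΣA = 11924.17 mm², ΣAx̄ = 676100.51 mm³, ΣAȳ = 580617.09 mm³.
x̄ = 676100.51/11924.17 = 56.70 mm; ȳ = 580617.09/11924.17 = 48.69 mm.

x̄ = 56.70 mm, ȳ = 48.69 mm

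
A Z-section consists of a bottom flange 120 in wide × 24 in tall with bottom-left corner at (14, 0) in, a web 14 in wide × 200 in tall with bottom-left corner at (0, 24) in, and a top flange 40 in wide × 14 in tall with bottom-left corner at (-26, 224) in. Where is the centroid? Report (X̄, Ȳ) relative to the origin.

bottom flange: A = 120 × 24 = 2880.00, centroid at (74.00, 12.00).
web: A = 14 × 200 = 2800.00, centroid at (7.00, 124.00).
top flange: A = 40 × 14 = 560.00, centroid at (-6.00, 231.00).
ΣA = 6240.00 in², ΣAX̄ = 229360.00 in³, ΣAȲ = 511120.00 in³.
X̄ = 229360.00/6240.00 = 36.76 in; Ȳ = 511120.00/6240.00 = 81.91 in.

X̄ = 36.76 in, Ȳ = 81.91 in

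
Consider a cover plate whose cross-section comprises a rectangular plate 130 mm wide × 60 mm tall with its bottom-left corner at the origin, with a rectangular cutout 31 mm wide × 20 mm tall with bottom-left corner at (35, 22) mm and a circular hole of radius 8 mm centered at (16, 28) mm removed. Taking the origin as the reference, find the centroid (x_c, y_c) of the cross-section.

Part | A | x̄ᵢ | ȳᵢ | A·x̄ᵢ | A·ȳᵢ
plate | 7800.00 | 65.00 | 30.00 | 507000.00 | 234000.00
hole 1 | -620.00 | 50.50 | 32.00 | -31310.00 | -19840.00
hole 2 | -201.06 | 16.00 | 28.00 | -3216.99 | -5629.73
Σ | 6978.94 |  |  | 472473.01 | 208530.27
x_c = 472473.01 / 6978.94 = 67.70 mm
y_c = 208530.27 / 6978.94 = 29.88 mm

x_c = 67.70 mm, y_c = 29.88 mm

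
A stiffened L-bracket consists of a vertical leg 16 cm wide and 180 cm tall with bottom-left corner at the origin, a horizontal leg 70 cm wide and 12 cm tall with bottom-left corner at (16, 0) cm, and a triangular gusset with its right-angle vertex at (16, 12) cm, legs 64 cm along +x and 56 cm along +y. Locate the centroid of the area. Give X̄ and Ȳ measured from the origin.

X̄ = 24.09 cm, Ȳ = 57.91 cm

vertical leg: A = 16 × 180 = 2880.00, centroid at (8.00, 90.00).
horizontal leg: A = 70 × 12 = 840.00, centroid at (51.00, 6.00).
gusset: A = ½·64·56 = 1792.00, centroid at (37.33, 30.67).
ΣA = 5512.00 cm²
ΣAX̄ = (2880.00)(8.00) + (840.00)(51.00) + (1792.00)(37.33) = 132781.33 cm³
ΣAȲ = (2880.00)(90.00) + (840.00)(6.00) + (1792.00)(30.67) = 319194.67 cm³
X̄ = 132781.33 / 5512.00 = 24.09 cm
Ȳ = 319194.67 / 5512.00 = 57.91 cm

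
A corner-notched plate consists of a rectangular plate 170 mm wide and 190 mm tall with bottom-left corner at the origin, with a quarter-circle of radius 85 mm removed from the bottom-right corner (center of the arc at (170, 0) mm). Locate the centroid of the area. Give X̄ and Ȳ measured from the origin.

X̄ = 74.57 mm, Ȳ = 107.56 mm

plate: A = 170 × 190 = 32300.00, centroid at (85.00, 95.00).
removed quarter-circle: A = −¼π·85² = -5674.50, centroid at (133.92, 36.08).
ΣA = 26625.50 mm²
ΣAX̄ = (32300.00)(85.00) + (-5674.50)(133.92) = 1985543.04 mm³
ΣAȲ = (32300.00)(95.00) + (-5674.50)(36.08) = 2863791.67 mm³
X̄ = 1985543.04 / 26625.50 = 74.57 mm
Ȳ = 2863791.67 / 26625.50 = 107.56 mm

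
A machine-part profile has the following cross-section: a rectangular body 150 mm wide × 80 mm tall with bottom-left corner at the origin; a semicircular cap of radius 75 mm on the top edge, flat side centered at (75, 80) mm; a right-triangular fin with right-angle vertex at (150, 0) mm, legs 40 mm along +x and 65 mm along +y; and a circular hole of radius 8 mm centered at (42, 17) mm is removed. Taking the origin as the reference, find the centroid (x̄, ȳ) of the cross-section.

Part | A | x̄ᵢ | ȳᵢ | A·x̄ᵢ | A·ȳᵢ
rectangular body | 12000.00 | 75.00 | 40.00 | 900000.00 | 480000.00
semicircular top | 8835.73 | 75.00 | 111.83 | 662679.70 | 988108.35
triangular fin | 1300.00 | 163.33 | 21.67 | 212333.33 | 28166.67
hole | -201.06 | 42.00 | 17.00 | -8444.60 | -3418.05
Σ | 21934.67 |  |  | 1766568.43 | 1492856.96
x̄ = 1766568.43 / 21934.67 = 80.54 mm
ȳ = 1492856.96 / 21934.67 = 68.06 mm

x̄ = 80.54 mm, ȳ = 68.06 mm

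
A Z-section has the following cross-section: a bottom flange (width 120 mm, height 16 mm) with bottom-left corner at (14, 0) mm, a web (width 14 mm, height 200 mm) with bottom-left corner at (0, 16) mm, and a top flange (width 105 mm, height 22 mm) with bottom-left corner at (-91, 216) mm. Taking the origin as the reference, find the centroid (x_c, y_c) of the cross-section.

bottom flange: A = 120 × 16 = 1920.00, centroid at (74.00, 8.00).
web: A = 14 × 200 = 2800.00, centroid at (7.00, 116.00).
top flange: A = 105 × 22 = 2310.00, centroid at (-38.50, 227.00).
ΣA = 7030.00 mm²
ΣAx_c = (1920.00)(74.00) + (2800.00)(7.00) + (2310.00)(-38.50) = 72745.00 mm³
ΣAy_c = (1920.00)(8.00) + (2800.00)(116.00) + (2310.00)(227.00) = 864530.00 mm³
x_c = 72745.00 / 7030.00 = 10.35 mm
y_c = 864530.00 / 7030.00 = 122.98 mm

x_c = 10.35 mm, y_c = 122.98 mm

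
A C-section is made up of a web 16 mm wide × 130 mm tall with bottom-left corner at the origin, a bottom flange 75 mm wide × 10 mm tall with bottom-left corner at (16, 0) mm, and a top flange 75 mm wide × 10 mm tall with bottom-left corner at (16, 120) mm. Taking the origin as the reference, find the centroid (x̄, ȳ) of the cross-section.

web: A = 16 × 130 = 2080.00, centroid at (8.00, 65.00).
bottom flange: A = 75 × 10 = 750.00, centroid at (53.50, 5.00).
top flange: A = 75 × 10 = 750.00, centroid at (53.50, 125.00).
ΣA = 3580.00 mm²
ΣAx̄ = (2080.00)(8.00) + (750.00)(53.50) + (750.00)(53.50) = 96890.00 mm³
ΣAȳ = (2080.00)(65.00) + (750.00)(5.00) + (750.00)(125.00) = 232700.00 mm³
x̄ = 96890.00 / 3580.00 = 27.06 mm
ȳ = 232700.00 / 3580.00 = 65.00 mm

x̄ = 27.06 mm, ȳ = 65.00 mm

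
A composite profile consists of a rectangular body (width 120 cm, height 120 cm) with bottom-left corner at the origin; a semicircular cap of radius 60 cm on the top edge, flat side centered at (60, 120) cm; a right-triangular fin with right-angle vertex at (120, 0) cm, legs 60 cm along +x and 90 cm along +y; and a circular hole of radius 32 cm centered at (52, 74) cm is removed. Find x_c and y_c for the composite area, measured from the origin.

rectangular body: A = 120 × 120 = 14400.00, centroid at (60.00, 60.00).
semicircular top: A = ½π·60² = 5654.87, centroid at (60.00, 145.46).
triangular fin: A = ½·60·90 = 2700.00, centroid at (140.00, 30.00).
hole: A = −π·32² = -3216.99, centroid at (52.00, 74.00).
ΣA = 19537.88 cm², ΣAx_c = 1414008.48 cm³, ΣAy_c = 1529526.69 cm³.
x_c = 1414008.48/19537.88 = 72.37 cm; y_c = 1529526.69/19537.88 = 78.29 cm.

x_c = 72.37 cm, y_c = 78.29 cm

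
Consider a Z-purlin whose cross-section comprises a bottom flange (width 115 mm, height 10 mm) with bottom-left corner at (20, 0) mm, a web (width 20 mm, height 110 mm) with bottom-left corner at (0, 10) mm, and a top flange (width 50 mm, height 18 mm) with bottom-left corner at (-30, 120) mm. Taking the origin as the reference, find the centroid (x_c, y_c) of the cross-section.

x_c = 25.09 mm, y_c = 62.32 mm

Part | A | x̄ᵢ | ȳᵢ | A·x̄ᵢ | A·ȳᵢ
bottom flange | 1150.00 | 77.50 | 5.00 | 89125.00 | 5750.00
web | 2200.00 | 10.00 | 65.00 | 22000.00 | 143000.00
top flange | 900.00 | -5.00 | 129.00 | -4500.00 | 116100.00
Σ | 4250.00 |  |  | 106625.00 | 264850.00
x_c = 106625.00 / 4250.00 = 25.09 mm
y_c = 264850.00 / 4250.00 = 62.32 mm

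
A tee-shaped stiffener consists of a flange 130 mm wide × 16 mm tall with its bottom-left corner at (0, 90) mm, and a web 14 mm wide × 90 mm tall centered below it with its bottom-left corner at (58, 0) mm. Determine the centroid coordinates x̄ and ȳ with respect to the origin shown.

web: A = 14 × 90 = 1260.00, centroid at (65.00, 45.00).
flange: A = 130 × 16 = 2080.00, centroid at (65.00, 98.00).
ΣA = 3340.00 mm², ΣAx̄ = 217100.00 mm³, ΣAȳ = 260540.00 mm³.
x̄ = 217100.00/3340.00 = 65.00 mm; ȳ = 260540.00/3340.00 = 78.01 mm.

x̄ = 65.00 mm, ȳ = 78.01 mm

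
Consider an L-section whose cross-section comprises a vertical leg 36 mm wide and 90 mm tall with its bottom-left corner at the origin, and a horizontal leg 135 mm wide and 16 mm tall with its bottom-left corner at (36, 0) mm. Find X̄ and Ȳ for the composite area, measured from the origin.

X̄ = 52.20 mm, Ȳ = 30.20 mm

vertical leg: A = 36 × 90 = 3240.00, centroid at (18.00, 45.00).
horizontal leg: A = 135 × 16 = 2160.00, centroid at (103.50, 8.00).
ΣA = 5400.00 mm², ΣAX̄ = 281880.00 mm³, ΣAȲ = 163080.00 mm³.
X̄ = 281880.00/5400.00 = 52.20 mm; Ȳ = 163080.00/5400.00 = 30.20 mm.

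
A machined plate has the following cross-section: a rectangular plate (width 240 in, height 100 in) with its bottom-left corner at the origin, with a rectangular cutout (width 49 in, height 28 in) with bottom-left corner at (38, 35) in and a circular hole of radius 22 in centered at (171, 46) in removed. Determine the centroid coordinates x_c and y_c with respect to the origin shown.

plate: A = 240 × 100 = 24000.00, centroid at (120.00, 50.00).
hole 1: A = −(49 × 28) = -1372.00, centroid at (62.50, 49.00).
hole 2: A = −π·22² = -1520.53, centroid at (171.00, 46.00).
ΣA = 21107.47 in², ΣAx_c = 2534239.23 in³, ΣAy_c = 1062827.58 in³.
x_c = 2534239.23/21107.47 = 120.06 in; y_c = 1062827.58/21107.47 = 50.35 in.

x_c = 120.06 in, y_c = 50.35 in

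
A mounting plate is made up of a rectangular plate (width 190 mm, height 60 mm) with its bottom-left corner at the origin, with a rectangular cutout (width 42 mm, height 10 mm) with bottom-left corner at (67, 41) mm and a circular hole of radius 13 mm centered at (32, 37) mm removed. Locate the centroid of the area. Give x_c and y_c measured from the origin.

plate: A = 190 × 60 = 11400.00, centroid at (95.00, 30.00).
hole 1: A = −(42 × 10) = -420.00, centroid at (88.00, 46.00).
hole 2: A = −π·13² = -530.93, centroid at (32.00, 37.00).
ΣA = 10449.07 mm², ΣAx_c = 1029050.27 mm³, ΣAy_c = 303035.62 mm³.
x_c = 1029050.27/10449.07 = 98.48 mm; y_c = 303035.62/10449.07 = 29.00 mm.

x_c = 98.48 mm, y_c = 29.00 mm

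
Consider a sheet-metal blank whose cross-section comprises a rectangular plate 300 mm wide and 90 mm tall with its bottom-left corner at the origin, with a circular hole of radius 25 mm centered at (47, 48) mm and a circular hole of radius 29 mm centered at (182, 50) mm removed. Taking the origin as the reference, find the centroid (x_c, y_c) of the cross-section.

x_c = 155.26 mm, y_c = 44.15 mm

Part | A | x̄ᵢ | ȳᵢ | A·x̄ᵢ | A·ȳᵢ
plate | 27000.00 | 150.00 | 45.00 | 4050000.00 | 1215000.00
hole 1 | -1963.50 | 47.00 | 48.00 | -92284.28 | -94247.78
hole 2 | -2642.08 | 182.00 | 50.00 | -480858.45 | -132103.97
Σ | 22394.43 |  |  | 3476857.26 | 988648.25
x_c = 3476857.26 / 22394.43 = 155.26 mm
y_c = 988648.25 / 22394.43 = 44.15 mm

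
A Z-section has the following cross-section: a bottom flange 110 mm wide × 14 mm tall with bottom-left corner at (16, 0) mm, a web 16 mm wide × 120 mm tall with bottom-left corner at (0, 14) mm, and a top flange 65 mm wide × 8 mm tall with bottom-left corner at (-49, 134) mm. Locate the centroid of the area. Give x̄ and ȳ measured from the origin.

bottom flange: A = 110 × 14 = 1540.00, centroid at (71.00, 7.00).
web: A = 16 × 120 = 1920.00, centroid at (8.00, 74.00).
top flange: A = 65 × 8 = 520.00, centroid at (-16.50, 138.00).
ΣA = 3980.00 mm²
ΣAx̄ = (1540.00)(71.00) + (1920.00)(8.00) + (520.00)(-16.50) = 116120.00 mm³
ΣAȳ = (1540.00)(7.00) + (1920.00)(74.00) + (520.00)(138.00) = 224620.00 mm³
x̄ = 116120.00 / 3980.00 = 29.18 mm
ȳ = 224620.00 / 3980.00 = 56.44 mm

x̄ = 29.18 mm, ȳ = 56.44 mm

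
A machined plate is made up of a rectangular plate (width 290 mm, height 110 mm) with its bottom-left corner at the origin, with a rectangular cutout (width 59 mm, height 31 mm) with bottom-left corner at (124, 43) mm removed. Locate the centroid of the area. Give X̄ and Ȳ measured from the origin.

X̄ = 144.48 mm, Ȳ = 54.79 mm

Part | A | x̄ᵢ | ȳᵢ | A·x̄ᵢ | A·ȳᵢ
plate | 31900.00 | 145.00 | 55.00 | 4625500.00 | 1754500.00
hole | -1829.00 | 153.50 | 58.50 | -280751.50 | -106996.50
Σ | 30071.00 |  |  | 4344748.50 | 1647503.50
X̄ = 4344748.50 / 30071.00 = 144.48 mm
Ȳ = 1647503.50 / 30071.00 = 54.79 mm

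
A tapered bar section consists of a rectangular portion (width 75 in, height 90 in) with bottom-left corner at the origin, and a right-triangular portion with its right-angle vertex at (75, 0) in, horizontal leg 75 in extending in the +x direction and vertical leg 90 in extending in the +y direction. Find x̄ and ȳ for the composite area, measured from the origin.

rectangular portion: A = 75 × 90 = 6750.00, centroid at (37.50, 45.00).
triangular portion: A = ½·75·90 = 3375.00, centroid at (100.00, 30.00).
ΣA = 10125.00 in²
ΣAx̄ = (6750.00)(37.50) + (3375.00)(100.00) = 590625.00 in³
ΣAȳ = (6750.00)(45.00) + (3375.00)(30.00) = 405000.00 in³
x̄ = 590625.00 / 10125.00 = 58.33 in
ȳ = 405000.00 / 10125.00 = 40.00 in

x̄ = 58.33 in, ȳ = 40.00 in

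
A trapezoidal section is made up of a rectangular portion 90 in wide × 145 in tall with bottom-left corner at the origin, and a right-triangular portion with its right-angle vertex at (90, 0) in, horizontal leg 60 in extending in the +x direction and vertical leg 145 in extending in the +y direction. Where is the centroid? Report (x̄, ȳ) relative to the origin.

rectangular portion: A = 90 × 145 = 13050.00, centroid at (45.00, 72.50).
triangular portion: A = ½·60·145 = 4350.00, centroid at (110.00, 48.33).
ΣA = 17400.00 in², ΣAx̄ = 1065750.00 in³, ΣAȳ = 1156375.00 in³.
x̄ = 1065750.00/17400.00 = 61.25 in; ȳ = 1156375.00/17400.00 = 66.46 in.

x̄ = 61.25 in, ȳ = 66.46 in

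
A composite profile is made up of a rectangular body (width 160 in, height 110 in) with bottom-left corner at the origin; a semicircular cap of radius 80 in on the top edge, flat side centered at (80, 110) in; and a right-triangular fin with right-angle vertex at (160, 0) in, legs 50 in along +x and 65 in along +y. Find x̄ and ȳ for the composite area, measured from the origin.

x̄ = 85.37 in, ȳ = 83.69 in

rectangular body: A = 160 × 110 = 17600.00, centroid at (80.00, 55.00).
semicircular top: A = ½π·80² = 10053.10, centroid at (80.00, 143.95).
triangular fin: A = ½·50·65 = 1625.00, centroid at (176.67, 21.67).
ΣA = 29278.10 in²
ΣAx̄ = (17600.00)(80.00) + (10053.10)(80.00) + (1625.00)(176.67) = 2499331.05 in³
ΣAȳ = (17600.00)(55.00) + (10053.10)(143.95) + (1625.00)(21.67) = 2450382.28 in³
x̄ = 2499331.05 / 29278.10 = 85.37 in
ȳ = 2450382.28 / 29278.10 = 83.69 in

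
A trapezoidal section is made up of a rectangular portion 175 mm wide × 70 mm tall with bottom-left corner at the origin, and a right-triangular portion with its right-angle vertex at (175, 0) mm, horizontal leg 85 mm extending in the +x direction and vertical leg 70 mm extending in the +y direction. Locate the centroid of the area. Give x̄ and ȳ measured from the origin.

x̄ = 110.13 mm, ȳ = 32.72 mm

Part | A | x̄ᵢ | ȳᵢ | A·x̄ᵢ | A·ȳᵢ
rectangular portion | 12250.00 | 87.50 | 35.00 | 1071875.00 | 428750.00
triangular portion | 2975.00 | 203.33 | 23.33 | 604916.67 | 69416.67
Σ | 15225.00 |  |  | 1676791.67 | 498166.67
x̄ = 1676791.67 / 15225.00 = 110.13 mm
ȳ = 498166.67 / 15225.00 = 32.72 mm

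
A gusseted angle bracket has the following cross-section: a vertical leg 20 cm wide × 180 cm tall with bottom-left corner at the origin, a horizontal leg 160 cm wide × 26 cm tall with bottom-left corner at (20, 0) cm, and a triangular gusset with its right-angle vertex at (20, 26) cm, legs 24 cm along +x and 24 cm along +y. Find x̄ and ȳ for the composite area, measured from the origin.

vertical leg: A = 20 × 180 = 3600.00, centroid at (10.00, 90.00).
horizontal leg: A = 160 × 26 = 4160.00, centroid at (100.00, 13.00).
gusset: A = ½·24·24 = 288.00, centroid at (28.00, 34.00).
ΣA = 8048.00 cm², ΣAx̄ = 460064.00 cm³, ΣAȳ = 387872.00 cm³.
x̄ = 460064.00/8048.00 = 57.17 cm; ȳ = 387872.00/8048.00 = 48.19 cm.

x̄ = 57.17 cm, ȳ = 48.19 cm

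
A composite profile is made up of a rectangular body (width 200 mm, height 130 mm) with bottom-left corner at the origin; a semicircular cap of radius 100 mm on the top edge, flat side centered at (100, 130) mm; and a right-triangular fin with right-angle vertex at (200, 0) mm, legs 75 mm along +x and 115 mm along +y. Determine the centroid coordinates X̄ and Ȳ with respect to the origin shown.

X̄ = 111.71 mm, Ȳ = 99.17 mm

rectangular body: A = 200 × 130 = 26000.00, centroid at (100.00, 65.00).
semicircular top: A = ½π·100² = 15707.96, centroid at (100.00, 172.44).
triangular fin: A = ½·75·115 = 4312.50, centroid at (225.00, 38.33).
ΣA = 46020.46 mm², ΣAX̄ = 5141108.83 mm³, ΣAȲ = 4564014.39 mm³.
X̄ = 5141108.83/46020.46 = 111.71 mm; Ȳ = 4564014.39/46020.46 = 99.17 mm.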